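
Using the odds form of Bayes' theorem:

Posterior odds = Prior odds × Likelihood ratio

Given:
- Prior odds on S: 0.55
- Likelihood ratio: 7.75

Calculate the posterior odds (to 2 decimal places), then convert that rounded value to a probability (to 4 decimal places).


Step 1: Calculate posterior odds
Posterior odds = Prior odds × LR
               = 0.55 × 7.75
               = 4.26

Step 2: Convert to probability
P(S|E) = Posterior odds / (1 + Posterior odds)
       = 4.26 / (1 + 4.26)
       = 4.26 / 5.26
       = 0.8099

The evidence increased P(S) from 0.3548 to 0.8099.


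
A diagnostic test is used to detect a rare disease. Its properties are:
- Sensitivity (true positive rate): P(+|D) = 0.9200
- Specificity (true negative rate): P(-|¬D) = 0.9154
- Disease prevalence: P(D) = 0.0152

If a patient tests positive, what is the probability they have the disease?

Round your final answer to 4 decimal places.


Let D = has disease, + = positive test

Given:
- P(D) = 0.0152 (prevalence)
- P(+|D) = 0.9200 (sensitivity)
- P(-|¬D) = 0.9154 (specificity)
- P(+|¬D) = 0.0846 (false positive rate = 1 - specificity)

Step 1: Find P(+)
P(+) = P(+|D)P(D) + P(+|¬D)P(¬D)
     = 0.9200 × 0.0152 + 0.0846 × 0.9848
     = 0.01398400 + 0.08331408
     = 0.09729808

Step 2: Apply Bayes' theorem for P(D|+)
P(D|+) = P(+|D)P(D) / P(+)
       = 0.01398400 / 0.09729808
       = 0.1437


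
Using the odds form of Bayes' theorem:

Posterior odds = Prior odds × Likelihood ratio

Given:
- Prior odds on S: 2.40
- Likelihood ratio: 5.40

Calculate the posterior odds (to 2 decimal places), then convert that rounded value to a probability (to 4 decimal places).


Step 1: Calculate posterior odds
Posterior odds = Prior odds × LR
               = 2.40 × 5.40
               = 12.96

Step 2: Convert to probability
P(S|E) = Posterior odds / (1 + Posterior odds)
       = 12.96 / (1 + 12.96)
       = 12.96 / 13.96
       = 0.9284

The evidence increased P(S) from 0.7059 to 0.9284.


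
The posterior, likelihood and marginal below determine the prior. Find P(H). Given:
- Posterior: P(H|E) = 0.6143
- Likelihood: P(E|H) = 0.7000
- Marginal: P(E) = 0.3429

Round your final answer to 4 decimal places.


From Bayes' theorem: P(H|E) = P(E|H) × P(H) / P(E)

Rearranging for P(H):
P(H) = P(H|E) × P(E) / P(E|H)
     = 0.6143 × 0.3429 / 0.7000
     = 0.21064347 / 0.7000
     = 0.3009


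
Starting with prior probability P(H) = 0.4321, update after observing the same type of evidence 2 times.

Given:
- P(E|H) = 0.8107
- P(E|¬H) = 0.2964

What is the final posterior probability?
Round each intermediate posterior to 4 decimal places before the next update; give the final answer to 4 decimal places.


Sequential Bayesian updating:

Initial prior: P(H) = 0.4321

Update 1:
  P(E) = 0.8107 × 0.4321 + 0.2964 × 0.5679 = 0.35030347 + 0.16832556 = 0.51862903
  P(H|E) = 0.35030347 / 0.51862903 = 0.6754

Update 2:
  P(E) = 0.8107 × 0.6754 + 0.2964 × 0.3246 = 0.54754678 + 0.09621144 = 0.64375822
  P(H|E) = 0.54754678 / 0.64375822 = 0.8505

Final posterior: 0.8505


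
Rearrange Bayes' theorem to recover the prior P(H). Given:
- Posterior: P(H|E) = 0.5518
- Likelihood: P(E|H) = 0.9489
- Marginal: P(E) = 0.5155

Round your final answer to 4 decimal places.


From Bayes' theorem: P(H|E) = P(E|H) × P(H) / P(E)

Rearranging for P(H):
P(H) = P(H|E) × P(E) / P(E|H)
     = 0.5518 × 0.5155 / 0.9489
     = 0.28445290 / 0.9489
     = 0.2998


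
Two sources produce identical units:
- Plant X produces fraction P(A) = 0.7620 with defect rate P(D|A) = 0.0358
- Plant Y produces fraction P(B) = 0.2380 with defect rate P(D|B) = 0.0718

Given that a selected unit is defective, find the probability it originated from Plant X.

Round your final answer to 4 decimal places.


Let A = from Plant X, D = defective

Given:
- P(A) = 0.7620, P(B) = 0.2380
- P(D|A) = 0.0358, P(D|B) = 0.0718

Step 1: Find P(D)
P(D) = P(D|A)P(A) + P(D|B)P(B)
     = 0.0358 × 0.7620 + 0.0718 × 0.2380
     = 0.02727960 + 0.01708840
     = 0.04436800

Step 2: Apply Bayes' theorem
P(A|D) = P(D|A)P(A) / P(D)
       = 0.02727960 / 0.04436800
       = 0.6148


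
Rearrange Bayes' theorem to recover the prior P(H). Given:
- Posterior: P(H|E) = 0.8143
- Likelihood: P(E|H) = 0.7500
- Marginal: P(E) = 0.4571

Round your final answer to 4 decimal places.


From Bayes' theorem: P(H|E) = P(E|H) × P(H) / P(E)

Rearranging for P(H):
P(H) = P(H|E) × P(E) / P(E|H)
     = 0.8143 × 0.4571 / 0.7500
     = 0.37221653 / 0.7500
     = 0.4963


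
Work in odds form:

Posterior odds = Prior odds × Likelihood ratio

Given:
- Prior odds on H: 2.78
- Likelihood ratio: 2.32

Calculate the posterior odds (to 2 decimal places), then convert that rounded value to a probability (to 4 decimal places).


Step 1: Calculate posterior odds
Posterior odds = Prior odds × LR
               = 2.78 × 2.32
               = 6.45

Step 2: Convert to probability
P(H|E) = Posterior odds / (1 + Posterior odds)
       = 6.45 / (1 + 6.45)
       = 6.45 / 7.45
       = 0.8658

The evidence increased P(H) from 0.7354 to 0.8658.


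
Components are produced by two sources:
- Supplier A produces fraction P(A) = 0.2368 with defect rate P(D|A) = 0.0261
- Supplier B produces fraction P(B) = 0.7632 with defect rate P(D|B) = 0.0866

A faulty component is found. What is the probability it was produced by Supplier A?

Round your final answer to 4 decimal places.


Let A = from Supplier A, D = faulty

Given:
- P(A) = 0.2368, P(B) = 0.7632
- P(D|A) = 0.0261, P(D|B) = 0.0866

Step 1: Find P(D)
P(D) = P(D|A)P(A) + P(D|B)P(B)
     = 0.0261 × 0.2368 + 0.0866 × 0.7632
     = 0.00618048 + 0.06609312
     = 0.07227360

Step 2: Apply Bayes' theorem
P(A|D) = P(D|A)P(A) / P(D)
       = 0.00618048 / 0.07227360
       = 0.0855


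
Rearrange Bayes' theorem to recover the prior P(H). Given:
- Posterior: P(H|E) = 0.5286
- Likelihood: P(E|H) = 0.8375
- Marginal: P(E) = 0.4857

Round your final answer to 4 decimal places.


From Bayes' theorem: P(H|E) = P(E|H) × P(H) / P(E)

Rearranging for P(H):
P(H) = P(H|E) × P(E) / P(E|H)
     = 0.5286 × 0.4857 / 0.8375
     = 0.25674102 / 0.8375
     = 0.3066


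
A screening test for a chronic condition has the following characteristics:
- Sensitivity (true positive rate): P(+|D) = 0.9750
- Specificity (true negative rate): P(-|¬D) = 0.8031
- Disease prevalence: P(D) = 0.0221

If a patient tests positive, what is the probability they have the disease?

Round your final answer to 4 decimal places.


Let D = has disease, + = positive test

Given:
- P(D) = 0.0221 (prevalence)
- P(+|D) = 0.9750 (sensitivity)
- P(-|¬D) = 0.8031 (specificity)
- P(+|¬D) = 0.1969 (false positive rate = 1 - specificity)

Step 1: Find P(+)
P(+) = P(+|D)P(D) + P(+|¬D)P(¬D)
     = 0.9750 × 0.0221 + 0.1969 × 0.9779
     = 0.02154750 + 0.19254851
     = 0.21409601

Step 2: Apply Bayes' theorem for P(D|+)
P(D|+) = P(+|D)P(D) / P(+)
       = 0.02154750 / 0.21409601
       = 0.1006


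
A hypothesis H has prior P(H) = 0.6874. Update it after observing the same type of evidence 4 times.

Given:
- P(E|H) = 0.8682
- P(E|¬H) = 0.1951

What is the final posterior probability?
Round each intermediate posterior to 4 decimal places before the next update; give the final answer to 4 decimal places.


Sequential Bayesian updating:

Initial prior: P(H) = 0.6874

Update 1:
  P(E) = 0.8682 × 0.6874 + 0.1951 × 0.3126 = 0.59680068 + 0.06098826 = 0.65778894
  P(H|E) = 0.59680068 / 0.65778894 = 0.9073

Update 2:
  P(E) = 0.8682 × 0.9073 + 0.1951 × 0.0927 = 0.78771786 + 0.01808577 = 0.80580363
  P(H|E) = 0.78771786 / 0.80580363 = 0.9776

Update 3:
  P(E) = 0.8682 × 0.9776 + 0.1951 × 0.0224 = 0.84875232 + 0.00437024 = 0.85312256
  P(H|E) = 0.84875232 / 0.85312256 = 0.9949

Update 4:
  P(E) = 0.8682 × 0.9949 + 0.1951 × 0.0051 = 0.86377218 + 0.00099501 = 0.86476719
  P(H|E) = 0.86377218 / 0.86476719 = 0.9988

Final posterior: 0.9988


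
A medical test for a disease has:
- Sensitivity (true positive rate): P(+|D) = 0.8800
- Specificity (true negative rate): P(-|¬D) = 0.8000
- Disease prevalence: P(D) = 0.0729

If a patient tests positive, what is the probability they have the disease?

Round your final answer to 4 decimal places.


Let D = has disease, + = positive test

Given:
- P(D) = 0.0729 (prevalence)
- P(+|D) = 0.8800 (sensitivity)
- P(-|¬D) = 0.8000 (specificity)
- P(+|¬D) = 0.2000 (false positive rate = 1 - specificity)

Step 1: Find P(+)
P(+) = P(+|D)P(D) + P(+|¬D)P(¬D)
     = 0.8800 × 0.0729 + 0.2000 × 0.9271
     = 0.06415200 + 0.18542000
     = 0.24957200

Step 2: Apply Bayes' theorem for P(D|+)
P(D|+) = P(+|D)P(D) / P(+)
       = 0.06415200 / 0.24957200
       = 0.2570


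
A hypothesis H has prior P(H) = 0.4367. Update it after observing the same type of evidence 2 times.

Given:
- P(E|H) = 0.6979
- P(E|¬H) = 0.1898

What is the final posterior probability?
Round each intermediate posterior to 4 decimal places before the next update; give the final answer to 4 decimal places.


Sequential Bayesian updating:

Initial prior: P(H) = 0.4367

Update 1:
  P(E) = 0.6979 × 0.4367 + 0.1898 × 0.5633 = 0.30477293 + 0.10691434 = 0.41168727
  P(H|E) = 0.30477293 / 0.41168727 = 0.7403

Update 2:
  P(E) = 0.6979 × 0.7403 + 0.1898 × 0.2597 = 0.51665537 + 0.04929106 = 0.56594643
  P(H|E) = 0.51665537 / 0.56594643 = 0.9129

Final posterior: 0.9129


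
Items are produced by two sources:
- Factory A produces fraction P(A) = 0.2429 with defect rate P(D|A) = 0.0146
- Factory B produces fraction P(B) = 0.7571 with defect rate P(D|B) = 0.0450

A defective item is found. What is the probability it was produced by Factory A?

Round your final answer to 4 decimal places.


Let A = from Factory A, D = defective

Given:
- P(A) = 0.2429, P(B) = 0.7571
- P(D|A) = 0.0146, P(D|B) = 0.0450

Step 1: Find P(D)
P(D) = P(D|A)P(A) + P(D|B)P(B)
     = 0.0146 × 0.2429 + 0.0450 × 0.7571
     = 0.00354634 + 0.03406950
     = 0.03761584

Step 2: Apply Bayes' theorem
P(A|D) = P(D|A)P(A) / P(D)
       = 0.00354634 / 0.03761584
       = 0.0943


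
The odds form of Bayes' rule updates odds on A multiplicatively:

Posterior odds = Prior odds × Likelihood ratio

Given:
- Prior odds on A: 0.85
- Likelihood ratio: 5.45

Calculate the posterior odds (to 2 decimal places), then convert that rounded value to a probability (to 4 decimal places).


Step 1: Calculate posterior odds
Posterior odds = Prior odds × LR
               = 0.85 × 5.45
               = 4.63

Step 2: Convert to probability
P(A|E) = Posterior odds / (1 + Posterior odds)
       = 4.63 / (1 + 4.63)
       = 4.63 / 5.63
       = 0.8224

The evidence increased P(A) from 0.4595 to 0.8224.


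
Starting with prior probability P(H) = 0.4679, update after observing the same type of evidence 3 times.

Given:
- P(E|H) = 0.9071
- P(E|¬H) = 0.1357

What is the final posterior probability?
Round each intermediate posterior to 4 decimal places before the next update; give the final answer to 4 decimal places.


Sequential Bayesian updating:

Initial prior: P(H) = 0.4679

Update 1:
  P(E) = 0.9071 × 0.4679 + 0.1357 × 0.5321 = 0.42443209 + 0.07220597 = 0.49663806
  P(H|E) = 0.42443209 / 0.49663806 = 0.8546

Update 2:
  P(E) = 0.9071 × 0.8546 + 0.1357 × 0.1454 = 0.77520766 + 0.01973078 = 0.79493844
  P(H|E) = 0.77520766 / 0.79493844 = 0.9752

Update 3:
  P(E) = 0.9071 × 0.9752 + 0.1357 × 0.0248 = 0.88460392 + 0.00336536 = 0.88796928
  P(H|E) = 0.88460392 / 0.88796928 = 0.9962

Final posterior: 0.9962


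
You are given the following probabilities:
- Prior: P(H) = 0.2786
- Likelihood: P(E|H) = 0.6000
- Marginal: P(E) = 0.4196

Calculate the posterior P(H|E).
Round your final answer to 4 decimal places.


Using Bayes' theorem:

P(H|E) = P(E|H) × P(H) / P(E)
       = 0.6000 × 0.2786 / 0.4196
       = 0.16716000 / 0.4196
       = 0.3984

The evidence strengthens our belief in H.
Prior: 0.2786 → Posterior: 0.3984


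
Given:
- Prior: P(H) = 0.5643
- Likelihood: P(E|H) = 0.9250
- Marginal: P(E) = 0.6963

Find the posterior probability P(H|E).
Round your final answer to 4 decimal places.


Using Bayes' theorem:

P(H|E) = P(E|H) × P(H) / P(E)
       = 0.9250 × 0.5643 / 0.6963
       = 0.52197750 / 0.6963
       = 0.7496

The evidence strengthens our belief in H.
Prior: 0.5643 → Posterior: 0.7496


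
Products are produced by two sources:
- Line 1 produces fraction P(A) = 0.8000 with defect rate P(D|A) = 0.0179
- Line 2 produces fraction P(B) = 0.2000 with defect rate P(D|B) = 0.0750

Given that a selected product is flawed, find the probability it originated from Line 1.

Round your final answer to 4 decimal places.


Let A = from Line 1, D = flawed

Given:
- P(A) = 0.8000, P(B) = 0.2000
- P(D|A) = 0.0179, P(D|B) = 0.0750

Step 1: Find P(D)
P(D) = P(D|A)P(A) + P(D|B)P(B)
     = 0.0179 × 0.8000 + 0.0750 × 0.2000
     = 0.01432000 + 0.01500000
     = 0.02932000

Step 2: Apply Bayes' theorem
P(A|D) = P(D|A)P(A) / P(D)
       = 0.01432000 / 0.02932000
       = 0.4884


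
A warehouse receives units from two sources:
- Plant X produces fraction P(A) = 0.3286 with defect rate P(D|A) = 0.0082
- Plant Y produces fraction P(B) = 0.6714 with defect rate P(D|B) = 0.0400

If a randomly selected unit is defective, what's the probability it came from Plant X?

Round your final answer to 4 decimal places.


Let A = from Plant X, D = defective

Given:
- P(A) = 0.3286, P(B) = 0.6714
- P(D|A) = 0.0082, P(D|B) = 0.0400

Step 1: Find P(D)
P(D) = P(D|A)P(A) + P(D|B)P(B)
     = 0.0082 × 0.3286 + 0.0400 × 0.6714
     = 0.00269452 + 0.02685600
     = 0.02955052

Step 2: Apply Bayes' theorem
P(A|D) = P(D|A)P(A) / P(D)
       = 0.00269452 / 0.02955052
       = 0.0912


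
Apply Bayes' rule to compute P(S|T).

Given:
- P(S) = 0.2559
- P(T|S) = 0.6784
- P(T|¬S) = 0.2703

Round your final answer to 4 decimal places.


Bayes' theorem: P(S|T) = P(T|S) × P(S) / P(T)

Step 1: Calculate P(T) using law of total probability
P(T) = P(T|S)P(S) + P(T|¬S)P(¬S)
     = 0.6784 × 0.2559 + 0.2703 × 0.7441
     = 0.17360256 + 0.20113023
     = 0.37473279

Step 2: Apply Bayes' theorem
P(S|T) = P(T|S) × P(S) / P(T)
       = 0.17360256 / 0.37473279
       = 0.4633


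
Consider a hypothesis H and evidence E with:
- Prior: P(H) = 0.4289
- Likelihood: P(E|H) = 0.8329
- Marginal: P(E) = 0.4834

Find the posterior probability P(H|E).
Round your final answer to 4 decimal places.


Using Bayes' theorem:

P(H|E) = P(E|H) × P(H) / P(E)
       = 0.8329 × 0.4289 / 0.4834
       = 0.35723081 / 0.4834
       = 0.7390

The evidence strengthens our belief in H.
Prior: 0.4289 → Posterior: 0.7390


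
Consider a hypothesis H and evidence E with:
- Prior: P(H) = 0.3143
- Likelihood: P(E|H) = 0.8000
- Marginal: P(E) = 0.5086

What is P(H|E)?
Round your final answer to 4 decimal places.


Using Bayes' theorem:

P(H|E) = P(E|H) × P(H) / P(E)
       = 0.8000 × 0.3143 / 0.5086
       = 0.25144000 / 0.5086
       = 0.4944

The evidence strengthens our belief in H.
Prior: 0.3143 → Posterior: 0.4944


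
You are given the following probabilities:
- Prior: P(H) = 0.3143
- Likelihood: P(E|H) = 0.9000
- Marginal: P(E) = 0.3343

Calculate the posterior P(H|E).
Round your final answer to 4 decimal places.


Using Bayes' theorem:

P(H|E) = P(E|H) × P(H) / P(E)
       = 0.9000 × 0.3143 / 0.3343
       = 0.28287000 / 0.3343
       = 0.8462

The evidence strengthens our belief in H.
Prior: 0.3143 → Posterior: 0.8462


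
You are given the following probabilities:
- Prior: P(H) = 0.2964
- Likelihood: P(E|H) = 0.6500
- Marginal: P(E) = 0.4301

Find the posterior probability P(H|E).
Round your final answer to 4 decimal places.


Using Bayes' theorem:

P(H|E) = P(E|H) × P(H) / P(E)
       = 0.6500 × 0.2964 / 0.4301
       = 0.19266000 / 0.4301
       = 0.4479

The evidence strengthens our belief in H.
Prior: 0.2964 → Posterior: 0.4479


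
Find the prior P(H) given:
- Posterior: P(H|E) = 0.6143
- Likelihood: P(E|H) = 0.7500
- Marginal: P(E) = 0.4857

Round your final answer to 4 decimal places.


From Bayes' theorem: P(H|E) = P(E|H) × P(H) / P(E)

Rearranging for P(H):
P(H) = P(H|E) × P(E) / P(E|H)
     = 0.6143 × 0.4857 / 0.7500
     = 0.29836551 / 0.7500
     = 0.3978


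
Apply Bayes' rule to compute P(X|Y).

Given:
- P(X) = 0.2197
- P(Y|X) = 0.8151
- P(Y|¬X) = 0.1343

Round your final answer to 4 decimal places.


Bayes' theorem: P(X|Y) = P(Y|X) × P(X) / P(Y)

Step 1: Calculate P(Y) using law of total probability
P(Y) = P(Y|X)P(X) + P(Y|¬X)P(¬X)
     = 0.8151 × 0.2197 + 0.1343 × 0.7803
     = 0.17907747 + 0.10479429
     = 0.28387176

Step 2: Apply Bayes' theorem
P(X|Y) = P(Y|X) × P(X) / P(Y)
       = 0.17907747 / 0.28387176
       = 0.6308


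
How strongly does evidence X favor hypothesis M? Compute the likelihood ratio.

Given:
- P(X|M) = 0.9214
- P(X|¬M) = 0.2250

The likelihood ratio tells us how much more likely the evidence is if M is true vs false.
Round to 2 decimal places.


Likelihood Ratio (LR) = P(X|M) / P(X|¬M)

LR = 0.9214 / 0.2250
   = 4.10

The evidence is 4.10 times more likely if M is true than if M is false.
Because LR exceeds 1, X is evidence for M.


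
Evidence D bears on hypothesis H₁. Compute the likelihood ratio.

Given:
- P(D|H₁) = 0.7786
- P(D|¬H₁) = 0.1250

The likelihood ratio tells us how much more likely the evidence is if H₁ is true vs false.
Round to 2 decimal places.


Likelihood Ratio (LR) = P(D|H₁) / P(D|¬H₁)

LR = 0.7786 / 0.1250
   = 6.23

The evidence is 6.23 times more likely if H₁ is true than if H₁ is false.
Because LR exceeds 1, D is evidence for H₁.


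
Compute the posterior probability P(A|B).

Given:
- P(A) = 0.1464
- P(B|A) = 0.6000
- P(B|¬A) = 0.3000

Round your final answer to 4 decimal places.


Bayes' theorem: P(A|B) = P(B|A) × P(A) / P(B)

Step 1: Calculate P(B) using law of total probability
P(B) = P(B|A)P(A) + P(B|¬A)P(¬A)
     = 0.6000 × 0.1464 + 0.3000 × 0.8536
     = 0.08784000 + 0.25608000
     = 0.34392000

Step 2: Apply Bayes' theorem
P(A|B) = P(B|A) × P(A) / P(B)
       = 0.08784000 / 0.34392000
       = 0.2554


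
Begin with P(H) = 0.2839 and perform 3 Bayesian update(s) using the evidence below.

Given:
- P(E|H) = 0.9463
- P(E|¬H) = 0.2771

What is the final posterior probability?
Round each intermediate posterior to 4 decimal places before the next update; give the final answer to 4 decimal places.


Sequential Bayesian updating:

Initial prior: P(H) = 0.2839

Update 1:
  P(E) = 0.9463 × 0.2839 + 0.2771 × 0.7161 = 0.26865457 + 0.19843131 = 0.46708588
  P(H|E) = 0.26865457 / 0.46708588 = 0.5752

Update 2:
  P(E) = 0.9463 × 0.5752 + 0.2771 × 0.4248 = 0.54431176 + 0.11771208 = 0.66202384
  P(H|E) = 0.54431176 / 0.66202384 = 0.8222

Update 3:
  P(E) = 0.9463 × 0.8222 + 0.2771 × 0.1778 = 0.77804786 + 0.04926838 = 0.82731624
  P(H|E) = 0.77804786 / 0.82731624 = 0.9404

Final posterior: 0.9404


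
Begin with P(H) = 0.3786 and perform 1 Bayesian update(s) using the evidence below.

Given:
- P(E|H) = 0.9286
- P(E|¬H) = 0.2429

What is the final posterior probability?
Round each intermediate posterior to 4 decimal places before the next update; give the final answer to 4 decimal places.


Sequential Bayesian updating:

Initial prior: P(H) = 0.3786

Update 1:
  P(E) = 0.9286 × 0.3786 + 0.2429 × 0.6214 = 0.35156796 + 0.15093806 = 0.50250602
  P(H|E) = 0.35156796 / 0.50250602 = 0.6996

Final posterior: 0.6996


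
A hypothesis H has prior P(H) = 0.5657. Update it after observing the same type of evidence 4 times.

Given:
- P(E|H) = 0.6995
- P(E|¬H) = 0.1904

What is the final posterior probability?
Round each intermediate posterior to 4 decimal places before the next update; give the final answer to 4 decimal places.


Sequential Bayesian updating:

Initial prior: P(H) = 0.5657

Update 1:
  P(E) = 0.6995 × 0.5657 + 0.1904 × 0.4343 = 0.39570715 + 0.08269072 = 0.47839787
  P(H|E) = 0.39570715 / 0.47839787 = 0.8272

Update 2:
  P(E) = 0.6995 × 0.8272 + 0.1904 × 0.1728 = 0.57862640 + 0.03290112 = 0.61152752
  P(H|E) = 0.57862640 / 0.61152752 = 0.9462

Update 3:
  P(E) = 0.6995 × 0.9462 + 0.1904 × 0.0538 = 0.66186690 + 0.01024352 = 0.67211042
  P(H|E) = 0.66186690 / 0.67211042 = 0.9848

Update 4:
  P(E) = 0.6995 × 0.9848 + 0.1904 × 0.0152 = 0.68886760 + 0.00289408 = 0.69176168
  P(H|E) = 0.68886760 / 0.69176168 = 0.9958

Final posterior: 0.9958


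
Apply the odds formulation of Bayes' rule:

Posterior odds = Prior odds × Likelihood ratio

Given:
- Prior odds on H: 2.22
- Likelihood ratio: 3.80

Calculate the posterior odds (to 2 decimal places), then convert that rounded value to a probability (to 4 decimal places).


Step 1: Calculate posterior odds
Posterior odds = Prior odds × LR
               = 2.22 × 3.80
               = 8.44

Step 2: Convert to probability
P(H|E) = Posterior odds / (1 + Posterior odds)
       = 8.44 / (1 + 8.44)
       = 8.44 / 9.44
       = 0.8941

The evidence increased P(H) from 0.6894 to 0.8941.


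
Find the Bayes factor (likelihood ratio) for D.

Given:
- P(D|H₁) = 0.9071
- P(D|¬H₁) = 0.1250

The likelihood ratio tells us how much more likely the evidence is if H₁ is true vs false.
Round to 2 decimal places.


Likelihood Ratio (LR) = P(D|H₁) / P(D|¬H₁)

LR = 0.9071 / 0.1250
   = 7.26

The evidence is 7.26 times more likely if H₁ is true than if H₁ is false.
LR > 1, so observing D raises the odds in favor of H₁.


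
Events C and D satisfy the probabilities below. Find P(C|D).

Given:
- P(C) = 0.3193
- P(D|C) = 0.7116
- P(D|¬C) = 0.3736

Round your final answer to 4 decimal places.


Bayes' theorem: P(C|D) = P(D|C) × P(C) / P(D)

Step 1: Calculate P(D) using law of total probability
P(D) = P(D|C)P(C) + P(D|¬C)P(¬C)
     = 0.7116 × 0.3193 + 0.3736 × 0.6807
     = 0.22721388 + 0.25430952
     = 0.48152340

Step 2: Apply Bayes' theorem
P(C|D) = P(D|C) × P(C) / P(D)
       = 0.22721388 / 0.48152340
       = 0.4719


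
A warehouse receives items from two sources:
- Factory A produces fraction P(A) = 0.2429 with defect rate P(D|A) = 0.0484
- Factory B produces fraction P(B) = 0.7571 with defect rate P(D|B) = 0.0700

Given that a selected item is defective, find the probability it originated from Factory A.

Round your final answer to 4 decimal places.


Let A = from Factory A, D = defective

Given:
- P(A) = 0.2429, P(B) = 0.7571
- P(D|A) = 0.0484, P(D|B) = 0.0700

Step 1: Find P(D)
P(D) = P(D|A)P(A) + P(D|B)P(B)
     = 0.0484 × 0.2429 + 0.0700 × 0.7571
     = 0.01175636 + 0.05299700
     = 0.06475336

Step 2: Apply Bayes' theorem
P(A|D) = P(D|A)P(A) / P(D)
       = 0.01175636 / 0.06475336
       = 0.1816


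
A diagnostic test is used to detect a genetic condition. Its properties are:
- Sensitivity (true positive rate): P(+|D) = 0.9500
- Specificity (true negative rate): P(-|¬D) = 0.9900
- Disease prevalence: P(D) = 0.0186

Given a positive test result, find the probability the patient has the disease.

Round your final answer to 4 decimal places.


Let D = has disease, + = positive test

Given:
- P(D) = 0.0186 (prevalence)
- P(+|D) = 0.9500 (sensitivity)
- P(-|¬D) = 0.9900 (specificity)
- P(+|¬D) = 0.0100 (false positive rate = 1 - specificity)

Step 1: Find P(+)
P(+) = P(+|D)P(D) + P(+|¬D)P(¬D)
     = 0.9500 × 0.0186 + 0.0100 × 0.9814
     = 0.01767000 + 0.00981400
     = 0.02748400

Step 2: Apply Bayes' theorem for P(D|+)
P(D|+) = P(+|D)P(D) / P(+)
       = 0.01767000 / 0.02748400
       = 0.6429


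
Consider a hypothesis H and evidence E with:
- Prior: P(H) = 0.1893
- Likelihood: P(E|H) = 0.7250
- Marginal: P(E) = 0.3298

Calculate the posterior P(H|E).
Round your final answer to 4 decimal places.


Using Bayes' theorem:

P(H|E) = P(E|H) × P(H) / P(E)
       = 0.7250 × 0.1893 / 0.3298
       = 0.13724250 / 0.3298
       = 0.4161

The evidence strengthens our belief in H.
Prior: 0.1893 → Posterior: 0.4161


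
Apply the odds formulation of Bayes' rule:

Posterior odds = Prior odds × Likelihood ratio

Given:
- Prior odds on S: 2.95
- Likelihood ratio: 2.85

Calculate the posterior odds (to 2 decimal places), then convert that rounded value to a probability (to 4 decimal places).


Step 1: Calculate posterior odds
Posterior odds = Prior odds × LR
               = 2.95 × 2.85
               = 8.41

Step 2: Convert to probability
P(S|E) = Posterior odds / (1 + Posterior odds)
       = 8.41 / (1 + 8.41)
       = 8.41 / 9.41
       = 0.8937

The evidence increased P(S) from 0.7468 to 0.8937.


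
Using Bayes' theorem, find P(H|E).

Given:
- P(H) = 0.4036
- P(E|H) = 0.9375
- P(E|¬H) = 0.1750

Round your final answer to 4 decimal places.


Bayes' theorem: P(H|E) = P(E|H) × P(H) / P(E)

Step 1: Calculate P(E) using law of total probability
P(E) = P(E|H)P(H) + P(E|¬H)P(¬H)
     = 0.9375 × 0.4036 + 0.1750 × 0.5964
     = 0.37837500 + 0.10437000
     = 0.48274500

Step 2: Apply Bayes' theorem
P(H|E) = P(E|H) × P(H) / P(E)
       = 0.37837500 / 0.48274500
       = 0.7838


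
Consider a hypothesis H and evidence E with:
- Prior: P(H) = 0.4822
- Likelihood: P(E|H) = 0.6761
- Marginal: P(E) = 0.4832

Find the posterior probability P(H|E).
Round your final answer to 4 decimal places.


Using Bayes' theorem:

P(H|E) = P(E|H) × P(H) / P(E)
       = 0.6761 × 0.4822 / 0.4832
       = 0.32601542 / 0.4832
       = 0.6747

The evidence strengthens our belief in H.
Prior: 0.4822 → Posterior: 0.6747


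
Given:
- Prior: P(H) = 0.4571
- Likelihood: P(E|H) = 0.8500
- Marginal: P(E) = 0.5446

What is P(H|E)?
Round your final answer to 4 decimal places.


Using Bayes' theorem:

P(H|E) = P(E|H) × P(H) / P(E)
       = 0.8500 × 0.4571 / 0.5446
       = 0.38853500 / 0.5446
       = 0.7134

The evidence strengthens our belief in H.
Prior: 0.4571 → Posterior: 0.7134


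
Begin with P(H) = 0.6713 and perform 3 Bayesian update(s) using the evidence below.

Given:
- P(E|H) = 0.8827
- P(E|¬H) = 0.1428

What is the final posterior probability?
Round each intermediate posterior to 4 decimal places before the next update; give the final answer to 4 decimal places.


Sequential Bayesian updating:

Initial prior: P(H) = 0.6713

Update 1:
  P(E) = 0.8827 × 0.6713 + 0.1428 × 0.3287 = 0.59255651 + 0.04693836 = 0.63949487
  P(H|E) = 0.59255651 / 0.63949487 = 0.9266

Update 2:
  P(E) = 0.8827 × 0.9266 + 0.1428 × 0.0734 = 0.81790982 + 0.01048152 = 0.82839134
  P(H|E) = 0.81790982 / 0.82839134 = 0.9873

Update 3:
  P(E) = 0.8827 × 0.9873 + 0.1428 × 0.0127 = 0.87148971 + 0.00181356 = 0.87330327
  P(H|E) = 0.87148971 / 0.87330327 = 0.9979

Final posterior: 0.9979


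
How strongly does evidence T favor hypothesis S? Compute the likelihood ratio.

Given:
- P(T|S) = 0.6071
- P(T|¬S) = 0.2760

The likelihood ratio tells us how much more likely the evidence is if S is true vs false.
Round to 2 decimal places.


Likelihood Ratio (LR) = P(T|S) / P(T|¬S)

LR = 0.6071 / 0.2760
   = 2.20

The evidence is 2.20 times more likely if S is true than if S is false.
Since LR > 1, the evidence supports S over ¬S.


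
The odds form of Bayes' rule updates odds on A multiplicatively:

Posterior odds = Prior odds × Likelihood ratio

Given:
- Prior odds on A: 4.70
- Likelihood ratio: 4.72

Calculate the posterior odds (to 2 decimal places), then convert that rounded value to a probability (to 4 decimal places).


Step 1: Calculate posterior odds
Posterior odds = Prior odds × LR
               = 4.70 × 4.72
               = 22.18

Step 2: Convert to probability
P(A|E) = Posterior odds / (1 + Posterior odds)
       = 22.18 / (1 + 22.18)
       = 22.18 / 23.18
       = 0.9569

The evidence increased P(A) from 0.8246 to 0.9569.


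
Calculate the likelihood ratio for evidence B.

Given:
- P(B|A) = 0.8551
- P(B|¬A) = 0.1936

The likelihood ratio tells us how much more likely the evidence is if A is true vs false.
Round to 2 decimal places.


Likelihood Ratio (LR) = P(B|A) / P(B|¬A)

LR = 0.8551 / 0.1936
   = 4.42

The evidence is 4.42 times more likely if A is true than if A is false.
Because LR exceeds 1, B is evidence for A.


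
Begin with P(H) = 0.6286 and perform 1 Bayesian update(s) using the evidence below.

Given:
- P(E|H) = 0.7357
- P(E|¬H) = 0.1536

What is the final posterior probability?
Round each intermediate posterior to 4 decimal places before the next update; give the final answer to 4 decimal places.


Sequential Bayesian updating:

Initial prior: P(H) = 0.6286

Update 1:
  P(E) = 0.7357 × 0.6286 + 0.1536 × 0.3714 = 0.46246102 + 0.05704704 = 0.51950806
  P(H|E) = 0.46246102 / 0.51950806 = 0.8902

Final posterior: 0.8902


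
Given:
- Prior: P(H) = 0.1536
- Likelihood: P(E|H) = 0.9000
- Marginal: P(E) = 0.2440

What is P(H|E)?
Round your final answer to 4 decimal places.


Using Bayes' theorem:

P(H|E) = P(E|H) × P(H) / P(E)
       = 0.9000 × 0.1536 / 0.2440
       = 0.13824000 / 0.2440
       = 0.5666

The evidence strengthens our belief in H.
Prior: 0.1536 → Posterior: 0.5666


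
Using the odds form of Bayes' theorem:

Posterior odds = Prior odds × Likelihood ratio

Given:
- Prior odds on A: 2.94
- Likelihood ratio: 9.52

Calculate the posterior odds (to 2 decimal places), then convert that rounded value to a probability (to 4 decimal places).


Step 1: Calculate posterior odds
Posterior odds = Prior odds × LR
               = 2.94 × 9.52
               = 27.99

Step 2: Convert to probability
P(A|E) = Posterior odds / (1 + Posterior odds)
       = 27.99 / (1 + 27.99)
       = 27.99 / 28.99
       = 0.9655

The evidence increased P(A) from 0.7462 to 0.9655.


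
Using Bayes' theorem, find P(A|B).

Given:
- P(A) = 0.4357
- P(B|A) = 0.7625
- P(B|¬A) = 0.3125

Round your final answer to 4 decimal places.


Bayes' theorem: P(A|B) = P(B|A) × P(A) / P(B)

Step 1: Calculate P(B) using law of total probability
P(B) = P(B|A)P(A) + P(B|¬A)P(¬A)
     = 0.7625 × 0.4357 + 0.3125 × 0.5643
     = 0.33222125 + 0.17634375
     = 0.50856500

Step 2: Apply Bayes' theorem
P(A|B) = P(B|A) × P(A) / P(B)
       = 0.33222125 / 0.50856500
       = 0.6533


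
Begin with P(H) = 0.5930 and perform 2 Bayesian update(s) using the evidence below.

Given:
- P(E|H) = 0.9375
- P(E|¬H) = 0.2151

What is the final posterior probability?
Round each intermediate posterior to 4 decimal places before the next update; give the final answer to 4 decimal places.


Sequential Bayesian updating:

Initial prior: P(H) = 0.5930

Update 1:
  P(E) = 0.9375 × 0.5930 + 0.2151 × 0.4070 = 0.55593750 + 0.08754570 = 0.64348320
  P(H|E) = 0.55593750 / 0.64348320 = 0.8640

Update 2:
  P(E) = 0.9375 × 0.8640 + 0.2151 × 0.1360 = 0.81000000 + 0.02925360 = 0.83925360
  P(H|E) = 0.81000000 / 0.83925360 = 0.9651

Final posterior: 0.9651


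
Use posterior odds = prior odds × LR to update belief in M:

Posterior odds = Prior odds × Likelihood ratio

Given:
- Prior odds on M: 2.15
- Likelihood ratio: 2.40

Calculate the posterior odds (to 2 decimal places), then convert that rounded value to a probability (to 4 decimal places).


Step 1: Calculate posterior odds
Posterior odds = Prior odds × LR
               = 2.15 × 2.40
               = 5.16

Step 2: Convert to probability
P(M|E) = Posterior odds / (1 + Posterior odds)
       = 5.16 / (1 + 5.16)
       = 5.16 / 6.16
       = 0.8377

The evidence increased P(M) from 0.6825 to 0.8377.


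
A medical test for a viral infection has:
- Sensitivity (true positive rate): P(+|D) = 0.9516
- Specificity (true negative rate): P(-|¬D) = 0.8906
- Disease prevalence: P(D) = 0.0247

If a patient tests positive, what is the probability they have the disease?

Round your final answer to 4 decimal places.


Let D = has disease, + = positive test

Given:
- P(D) = 0.0247 (prevalence)
- P(+|D) = 0.9516 (sensitivity)
- P(-|¬D) = 0.8906 (specificity)
- P(+|¬D) = 0.1094 (false positive rate = 1 - specificity)

Step 1: Find P(+)
P(+) = P(+|D)P(D) + P(+|¬D)P(¬D)
     = 0.9516 × 0.0247 + 0.1094 × 0.9753
     = 0.02350452 + 0.10669782
     = 0.13020234

Step 2: Apply Bayes' theorem for P(D|+)
P(D|+) = P(+|D)P(D) / P(+)
       = 0.02350452 / 0.13020234
       = 0.1805


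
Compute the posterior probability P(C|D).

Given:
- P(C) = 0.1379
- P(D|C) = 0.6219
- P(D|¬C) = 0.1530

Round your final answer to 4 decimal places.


Bayes' theorem: P(C|D) = P(D|C) × P(C) / P(D)

Step 1: Calculate P(D) using law of total probability
P(D) = P(D|C)P(C) + P(D|¬C)P(¬C)
     = 0.6219 × 0.1379 + 0.1530 × 0.8621
     = 0.08576001 + 0.13190130
     = 0.21766131

Step 2: Apply Bayes' theorem
P(C|D) = P(D|C) × P(C) / P(D)
       = 0.08576001 / 0.21766131
       = 0.3940


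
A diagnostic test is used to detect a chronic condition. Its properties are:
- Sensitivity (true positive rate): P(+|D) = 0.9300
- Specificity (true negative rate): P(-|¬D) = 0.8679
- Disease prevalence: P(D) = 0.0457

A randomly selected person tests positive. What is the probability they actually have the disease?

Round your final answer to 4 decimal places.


Let D = has disease, + = positive test

Given:
- P(D) = 0.0457 (prevalence)
- P(+|D) = 0.9300 (sensitivity)
- P(-|¬D) = 0.8679 (specificity)
- P(+|¬D) = 0.1321 (false positive rate = 1 - specificity)

Step 1: Find P(+)
P(+) = P(+|D)P(D) + P(+|¬D)P(¬D)
     = 0.9300 × 0.0457 + 0.1321 × 0.9543
     = 0.04250100 + 0.12606303
     = 0.16856403

Step 2: Apply Bayes' theorem for P(D|+)
P(D|+) = P(+|D)P(D) / P(+)
       = 0.04250100 / 0.16856403
       = 0.2521


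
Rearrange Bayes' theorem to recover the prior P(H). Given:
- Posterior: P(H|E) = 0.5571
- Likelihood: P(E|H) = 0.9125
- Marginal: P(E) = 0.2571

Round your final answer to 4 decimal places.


From Bayes' theorem: P(H|E) = P(E|H) × P(H) / P(E)

Rearranging for P(H):
P(H) = P(H|E) × P(E) / P(E|H)
     = 0.5571 × 0.2571 / 0.9125
     = 0.14323041 / 0.9125
     = 0.1570


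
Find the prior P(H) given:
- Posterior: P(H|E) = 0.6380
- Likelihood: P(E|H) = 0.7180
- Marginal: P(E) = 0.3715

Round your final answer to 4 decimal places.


From Bayes' theorem: P(H|E) = P(E|H) × P(H) / P(E)

Rearranging for P(H):
P(H) = P(H|E) × P(E) / P(E|H)
     = 0.6380 × 0.3715 / 0.7180
     = 0.23701700 / 0.7180
     = 0.3301


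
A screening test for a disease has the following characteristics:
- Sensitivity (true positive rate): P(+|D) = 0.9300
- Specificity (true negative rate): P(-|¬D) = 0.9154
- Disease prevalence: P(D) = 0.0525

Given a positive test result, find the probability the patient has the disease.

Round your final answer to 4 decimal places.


Let D = has disease, + = positive test

Given:
- P(D) = 0.0525 (prevalence)
- P(+|D) = 0.9300 (sensitivity)
- P(-|¬D) = 0.9154 (specificity)
- P(+|¬D) = 0.0846 (false positive rate = 1 - specificity)

Step 1: Find P(+)
P(+) = P(+|D)P(D) + P(+|¬D)P(¬D)
     = 0.9300 × 0.0525 + 0.0846 × 0.9475
     = 0.04882500 + 0.08015850
     = 0.12898350

Step 2: Apply Bayes' theorem for P(D|+)
P(D|+) = P(+|D)P(D) / P(+)
       = 0.04882500 / 0.12898350
       = 0.3785


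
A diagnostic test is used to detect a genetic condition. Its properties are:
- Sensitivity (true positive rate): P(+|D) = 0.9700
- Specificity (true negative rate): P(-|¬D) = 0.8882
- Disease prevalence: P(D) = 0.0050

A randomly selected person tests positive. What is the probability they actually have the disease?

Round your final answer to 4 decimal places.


Let D = has disease, + = positive test

Given:
- P(D) = 0.0050 (prevalence)
- P(+|D) = 0.9700 (sensitivity)
- P(-|¬D) = 0.8882 (specificity)
- P(+|¬D) = 0.1118 (false positive rate = 1 - specificity)

Step 1: Find P(+)
P(+) = P(+|D)P(D) + P(+|¬D)P(¬D)
     = 0.9700 × 0.0050 + 0.1118 × 0.9950
     = 0.00485000 + 0.11124100
     = 0.11609100

Step 2: Apply Bayes' theorem for P(D|+)
P(D|+) = P(+|D)P(D) / P(+)
       = 0.00485000 / 0.11609100
       = 0.0418


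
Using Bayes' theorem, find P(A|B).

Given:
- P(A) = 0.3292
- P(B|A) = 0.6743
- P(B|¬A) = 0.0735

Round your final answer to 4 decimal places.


Bayes' theorem: P(A|B) = P(B|A) × P(A) / P(B)

Step 1: Calculate P(B) using law of total probability
P(B) = P(B|A)P(A) + P(B|¬A)P(¬A)
     = 0.6743 × 0.3292 + 0.0735 × 0.6708
     = 0.22197956 + 0.04930380
     = 0.27128336

Step 2: Apply Bayes' theorem
P(A|B) = P(B|A) × P(A) / P(B)
       = 0.22197956 / 0.27128336
       = 0.8183


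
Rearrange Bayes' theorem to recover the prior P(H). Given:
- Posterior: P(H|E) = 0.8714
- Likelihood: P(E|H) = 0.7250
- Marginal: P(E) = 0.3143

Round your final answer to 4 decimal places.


From Bayes' theorem: P(H|E) = P(E|H) × P(H) / P(E)

Rearranging for P(H):
P(H) = P(H|E) × P(E) / P(E|H)
     = 0.8714 × 0.3143 / 0.7250
     = 0.27388102 / 0.7250
     = 0.3778


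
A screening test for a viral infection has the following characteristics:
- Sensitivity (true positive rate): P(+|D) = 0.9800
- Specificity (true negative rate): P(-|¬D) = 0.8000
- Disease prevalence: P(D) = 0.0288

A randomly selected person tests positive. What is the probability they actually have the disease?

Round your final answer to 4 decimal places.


Let D = has disease, + = positive test

Given:
- P(D) = 0.0288 (prevalence)
- P(+|D) = 0.9800 (sensitivity)
- P(-|¬D) = 0.8000 (specificity)
- P(+|¬D) = 0.2000 (false positive rate = 1 - specificity)

Step 1: Find P(+)
P(+) = P(+|D)P(D) + P(+|¬D)P(¬D)
     = 0.9800 × 0.0288 + 0.2000 × 0.9712
     = 0.02822400 + 0.19424000
     = 0.22246400

Step 2: Apply Bayes' theorem for P(D|+)
P(D|+) = P(+|D)P(D) / P(+)
       = 0.02822400 / 0.22246400
       = 0.1269


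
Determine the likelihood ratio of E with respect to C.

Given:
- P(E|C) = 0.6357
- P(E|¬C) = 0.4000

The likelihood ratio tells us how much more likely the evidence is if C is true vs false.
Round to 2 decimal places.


Likelihood Ratio (LR) = P(E|C) / P(E|¬C)

LR = 0.6357 / 0.4000
   = 1.59

The evidence is 1.59 times more likely if C is true than if C is false.
Since LR > 1, the evidence supports C over ¬C.


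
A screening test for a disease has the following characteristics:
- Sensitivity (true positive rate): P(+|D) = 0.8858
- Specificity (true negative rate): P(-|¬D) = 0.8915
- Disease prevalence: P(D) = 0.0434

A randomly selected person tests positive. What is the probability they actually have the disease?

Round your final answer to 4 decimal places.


Let D = has disease, + = positive test

Given:
- P(D) = 0.0434 (prevalence)
- P(+|D) = 0.8858 (sensitivity)
- P(-|¬D) = 0.8915 (specificity)
- P(+|¬D) = 0.1085 (false positive rate = 1 - specificity)

Step 1: Find P(+)
P(+) = P(+|D)P(D) + P(+|¬D)P(¬D)
     = 0.8858 × 0.0434 + 0.1085 × 0.9566
     = 0.03844372 + 0.10379110
     = 0.14223482

Step 2: Apply Bayes' theorem for P(D|+)
P(D|+) = P(+|D)P(D) / P(+)
       = 0.03844372 / 0.14223482
       = 0.2703


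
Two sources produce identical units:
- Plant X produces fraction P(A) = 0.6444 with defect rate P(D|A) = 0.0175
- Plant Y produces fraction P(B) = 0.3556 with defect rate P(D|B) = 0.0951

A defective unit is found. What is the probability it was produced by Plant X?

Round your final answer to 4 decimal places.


Let A = from Plant X, D = defective

Given:
- P(A) = 0.6444, P(B) = 0.3556
- P(D|A) = 0.0175, P(D|B) = 0.0951

Step 1: Find P(D)
P(D) = P(D|A)P(A) + P(D|B)P(B)
     = 0.0175 × 0.6444 + 0.0951 × 0.3556
     = 0.01127700 + 0.03381756
     = 0.04509456

Step 2: Apply Bayes' theorem
P(A|D) = P(D|A)P(A) / P(D)
       = 0.01127700 / 0.04509456
       = 0.2501


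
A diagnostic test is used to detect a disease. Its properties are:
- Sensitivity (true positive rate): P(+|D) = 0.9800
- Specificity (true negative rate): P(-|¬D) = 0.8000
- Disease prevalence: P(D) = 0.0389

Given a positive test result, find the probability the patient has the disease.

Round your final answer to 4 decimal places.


Let D = has disease, + = positive test

Given:
- P(D) = 0.0389 (prevalence)
- P(+|D) = 0.9800 (sensitivity)
- P(-|¬D) = 0.8000 (specificity)
- P(+|¬D) = 0.2000 (false positive rate = 1 - specificity)

Step 1: Find P(+)
P(+) = P(+|D)P(D) + P(+|¬D)P(¬D)
     = 0.9800 × 0.0389 + 0.2000 × 0.9611
     = 0.03812200 + 0.19222000
     = 0.23034200

Step 2: Apply Bayes' theorem for P(D|+)
P(D|+) = P(+|D)P(D) / P(+)
       = 0.03812200 / 0.23034200
       = 0.1655
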